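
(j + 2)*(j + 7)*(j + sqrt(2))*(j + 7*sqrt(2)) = j^4 + 9*j^3 + 8*sqrt(2)*j^3 + 28*j^2 + 72*sqrt(2)*j^2 + 126*j + 112*sqrt(2)*j + 196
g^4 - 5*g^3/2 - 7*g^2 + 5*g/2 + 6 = (g - 4)*(g - 1)*(g + 1)*(g + 3/2)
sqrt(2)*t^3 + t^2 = t^2*(sqrt(2)*t + 1)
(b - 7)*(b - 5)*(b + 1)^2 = b^4 - 10*b^3 + 12*b^2 + 58*b + 35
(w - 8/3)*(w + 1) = w^2 - 5*w/3 - 8/3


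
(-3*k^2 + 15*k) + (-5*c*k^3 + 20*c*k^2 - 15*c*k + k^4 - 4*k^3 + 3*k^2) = -5*c*k^3 + 20*c*k^2 - 15*c*k + k^4 - 4*k^3 + 15*k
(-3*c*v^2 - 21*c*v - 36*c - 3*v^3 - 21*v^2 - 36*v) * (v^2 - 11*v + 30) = -3*c*v^4 + 12*c*v^3 + 105*c*v^2 - 234*c*v - 1080*c - 3*v^5 + 12*v^4 + 105*v^3 - 234*v^2 - 1080*v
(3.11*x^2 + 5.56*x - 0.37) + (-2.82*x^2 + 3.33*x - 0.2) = 0.29*x^2 + 8.89*x - 0.57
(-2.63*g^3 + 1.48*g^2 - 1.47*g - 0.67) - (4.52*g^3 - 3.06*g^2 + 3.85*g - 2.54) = -7.15*g^3 + 4.54*g^2 - 5.32*g + 1.87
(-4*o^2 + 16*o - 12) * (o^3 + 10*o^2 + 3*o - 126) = -4*o^5 - 24*o^4 + 136*o^3 + 432*o^2 - 2052*o + 1512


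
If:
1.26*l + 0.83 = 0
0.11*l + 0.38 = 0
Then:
No Solution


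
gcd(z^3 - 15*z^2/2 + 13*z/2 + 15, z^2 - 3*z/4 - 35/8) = z - 5/2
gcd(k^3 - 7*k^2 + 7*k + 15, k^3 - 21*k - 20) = k^2 - 4*k - 5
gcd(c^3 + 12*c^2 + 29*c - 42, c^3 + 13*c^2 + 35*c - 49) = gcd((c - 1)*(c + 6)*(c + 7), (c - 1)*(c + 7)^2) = c^2 + 6*c - 7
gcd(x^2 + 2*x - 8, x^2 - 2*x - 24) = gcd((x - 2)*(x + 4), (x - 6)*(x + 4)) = x + 4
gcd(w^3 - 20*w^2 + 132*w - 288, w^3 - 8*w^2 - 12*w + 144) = w^2 - 12*w + 36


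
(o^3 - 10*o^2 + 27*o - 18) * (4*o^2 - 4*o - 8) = 4*o^5 - 44*o^4 + 140*o^3 - 100*o^2 - 144*o + 144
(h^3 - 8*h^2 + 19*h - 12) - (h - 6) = h^3 - 8*h^2 + 18*h - 6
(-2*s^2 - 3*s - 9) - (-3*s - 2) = -2*s^2 - 7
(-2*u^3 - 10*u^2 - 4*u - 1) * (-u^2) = 2*u^5 + 10*u^4 + 4*u^3 + u^2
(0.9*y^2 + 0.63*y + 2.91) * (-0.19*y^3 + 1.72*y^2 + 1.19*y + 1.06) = -0.171*y^5 + 1.4283*y^4 + 1.6017*y^3 + 6.7089*y^2 + 4.1307*y + 3.0846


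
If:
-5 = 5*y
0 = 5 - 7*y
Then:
No Solution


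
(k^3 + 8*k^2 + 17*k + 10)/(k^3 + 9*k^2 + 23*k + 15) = (k + 2)/(k + 3)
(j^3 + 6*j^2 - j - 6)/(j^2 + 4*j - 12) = (j^2 - 1)/(j - 2)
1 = 1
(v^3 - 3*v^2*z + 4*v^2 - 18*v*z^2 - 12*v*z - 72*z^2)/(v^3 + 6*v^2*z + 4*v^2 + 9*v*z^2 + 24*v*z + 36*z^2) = (v - 6*z)/(v + 3*z)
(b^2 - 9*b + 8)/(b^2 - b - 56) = (b - 1)/(b + 7)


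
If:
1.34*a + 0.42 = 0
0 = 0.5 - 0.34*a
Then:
No Solution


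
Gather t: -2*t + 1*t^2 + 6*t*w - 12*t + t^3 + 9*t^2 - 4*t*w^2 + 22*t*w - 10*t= t^3 + 10*t^2 + t*(-4*w^2 + 28*w - 24)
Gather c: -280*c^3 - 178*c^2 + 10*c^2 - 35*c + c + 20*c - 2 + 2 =-280*c^3 - 168*c^2 - 14*c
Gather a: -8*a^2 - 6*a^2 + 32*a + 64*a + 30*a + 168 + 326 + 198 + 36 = -14*a^2 + 126*a + 728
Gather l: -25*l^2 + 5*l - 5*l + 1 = 1 - 25*l^2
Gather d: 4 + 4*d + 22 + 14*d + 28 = 18*d + 54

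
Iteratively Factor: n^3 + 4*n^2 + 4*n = (n + 2)*(n^2 + 2*n) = (n + 2)^2*(n)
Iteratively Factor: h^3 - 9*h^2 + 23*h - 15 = (h - 1)*(h^2 - 8*h + 15) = (h - 5)*(h - 1)*(h - 3)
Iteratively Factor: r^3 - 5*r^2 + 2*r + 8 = (r - 2)*(r^2 - 3*r - 4) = (r - 4)*(r - 2)*(r + 1)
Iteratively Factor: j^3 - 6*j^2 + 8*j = (j - 4)*(j^2 - 2*j) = j*(j - 4)*(j - 2)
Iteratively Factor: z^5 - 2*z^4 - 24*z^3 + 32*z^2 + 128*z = (z + 4)*(z^4 - 6*z^3 + 32*z) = (z - 4)*(z + 4)*(z^3 - 2*z^2 - 8*z) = z*(z - 4)*(z + 4)*(z^2 - 2*z - 8) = z*(z - 4)*(z + 2)*(z + 4)*(z - 4)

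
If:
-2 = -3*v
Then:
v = 2/3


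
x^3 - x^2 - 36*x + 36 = (x - 6)*(x - 1)*(x + 6)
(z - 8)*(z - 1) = z^2 - 9*z + 8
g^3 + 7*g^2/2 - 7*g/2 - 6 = (g - 3/2)*(g + 1)*(g + 4)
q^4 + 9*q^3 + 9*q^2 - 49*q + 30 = (q - 1)^2*(q + 5)*(q + 6)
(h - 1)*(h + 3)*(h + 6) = h^3 + 8*h^2 + 9*h - 18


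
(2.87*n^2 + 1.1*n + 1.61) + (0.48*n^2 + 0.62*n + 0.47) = 3.35*n^2 + 1.72*n + 2.08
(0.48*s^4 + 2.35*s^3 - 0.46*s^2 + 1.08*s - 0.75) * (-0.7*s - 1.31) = -0.336*s^5 - 2.2738*s^4 - 2.7565*s^3 - 0.1534*s^2 - 0.8898*s + 0.9825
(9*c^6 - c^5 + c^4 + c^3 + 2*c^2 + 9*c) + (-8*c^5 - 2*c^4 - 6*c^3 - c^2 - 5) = 9*c^6 - 9*c^5 - c^4 - 5*c^3 + c^2 + 9*c - 5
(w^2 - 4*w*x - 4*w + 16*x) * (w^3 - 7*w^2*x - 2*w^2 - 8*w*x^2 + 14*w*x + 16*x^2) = w^5 - 11*w^4*x - 6*w^4 + 20*w^3*x^2 + 66*w^3*x + 8*w^3 + 32*w^2*x^3 - 120*w^2*x^2 - 88*w^2*x - 192*w*x^3 + 160*w*x^2 + 256*x^3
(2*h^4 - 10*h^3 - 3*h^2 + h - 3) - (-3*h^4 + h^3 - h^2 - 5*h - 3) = 5*h^4 - 11*h^3 - 2*h^2 + 6*h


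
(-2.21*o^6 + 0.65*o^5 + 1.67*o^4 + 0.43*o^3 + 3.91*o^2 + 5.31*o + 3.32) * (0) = 0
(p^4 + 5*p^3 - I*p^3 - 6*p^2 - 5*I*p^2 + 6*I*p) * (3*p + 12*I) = 3*p^5 + 15*p^4 + 9*I*p^4 - 6*p^3 + 45*I*p^3 + 60*p^2 - 54*I*p^2 - 72*p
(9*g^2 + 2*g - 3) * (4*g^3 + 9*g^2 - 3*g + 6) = 36*g^5 + 89*g^4 - 21*g^3 + 21*g^2 + 21*g - 18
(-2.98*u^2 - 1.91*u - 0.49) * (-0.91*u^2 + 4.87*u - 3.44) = 2.7118*u^4 - 12.7745*u^3 + 1.3954*u^2 + 4.1841*u + 1.6856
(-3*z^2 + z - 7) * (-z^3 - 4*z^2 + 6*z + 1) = 3*z^5 + 11*z^4 - 15*z^3 + 31*z^2 - 41*z - 7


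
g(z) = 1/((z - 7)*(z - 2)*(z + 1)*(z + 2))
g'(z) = -1/((z - 7)*(z - 2)*(z + 1)*(z + 2)^2) - 1/((z - 7)*(z - 2)*(z + 1)^2*(z + 2)) - 1/((z - 7)*(z - 2)^2*(z + 1)*(z + 2)) - 1/((z - 7)^2*(z - 2)*(z + 1)*(z + 2)) = 2*(-2*z^3 + 9*z^2 + 11*z - 12)/(z^8 - 12*z^7 + 14*z^6 + 180*z^5 - 111*z^4 - 864*z^3 - 40*z^2 + 1344*z + 784)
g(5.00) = -0.00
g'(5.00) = 0.00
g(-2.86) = 0.01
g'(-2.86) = 0.03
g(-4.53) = 0.00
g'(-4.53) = 0.00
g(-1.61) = -0.14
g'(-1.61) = 0.07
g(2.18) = -0.09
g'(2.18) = 0.51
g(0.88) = 0.03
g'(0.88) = 0.00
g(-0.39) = 0.06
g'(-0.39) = -0.10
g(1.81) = 0.09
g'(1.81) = 0.46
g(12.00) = 0.00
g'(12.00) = 0.00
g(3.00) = -0.01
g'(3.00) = 0.02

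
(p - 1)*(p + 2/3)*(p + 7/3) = p^3 + 2*p^2 - 13*p/9 - 14/9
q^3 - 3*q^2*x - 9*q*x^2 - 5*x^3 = (q - 5*x)*(q + x)^2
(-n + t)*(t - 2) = -n*t + 2*n + t^2 - 2*t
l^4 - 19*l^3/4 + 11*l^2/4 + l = l*(l - 4)*(l - 1)*(l + 1/4)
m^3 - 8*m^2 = m^2*(m - 8)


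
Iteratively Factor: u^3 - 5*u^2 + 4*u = (u - 4)*(u^2 - u) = (u - 4)*(u - 1)*(u)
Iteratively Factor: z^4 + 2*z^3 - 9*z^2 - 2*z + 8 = (z + 4)*(z^3 - 2*z^2 - z + 2) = (z - 1)*(z + 4)*(z^2 - z - 2) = (z - 1)*(z + 1)*(z + 4)*(z - 2)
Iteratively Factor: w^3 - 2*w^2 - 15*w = (w - 5)*(w^2 + 3*w) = (w - 5)*(w + 3)*(w)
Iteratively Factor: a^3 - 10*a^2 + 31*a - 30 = (a - 5)*(a^2 - 5*a + 6) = (a - 5)*(a - 3)*(a - 2)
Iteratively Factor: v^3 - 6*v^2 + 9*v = (v - 3)*(v^2 - 3*v) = v*(v - 3)*(v - 3)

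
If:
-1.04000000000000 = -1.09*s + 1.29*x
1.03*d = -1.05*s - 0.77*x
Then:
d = -1.95403936937739*x - 0.972655206199341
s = 1.18348623853211*x + 0.954128440366973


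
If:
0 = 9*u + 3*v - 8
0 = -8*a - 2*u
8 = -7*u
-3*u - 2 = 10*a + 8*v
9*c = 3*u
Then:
No Solution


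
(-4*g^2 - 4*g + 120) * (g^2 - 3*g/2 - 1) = -4*g^4 + 2*g^3 + 130*g^2 - 176*g - 120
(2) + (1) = 3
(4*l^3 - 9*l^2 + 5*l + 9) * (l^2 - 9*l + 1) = 4*l^5 - 45*l^4 + 90*l^3 - 45*l^2 - 76*l + 9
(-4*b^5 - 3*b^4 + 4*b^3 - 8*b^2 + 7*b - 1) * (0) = 0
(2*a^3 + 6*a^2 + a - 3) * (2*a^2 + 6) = 4*a^5 + 12*a^4 + 14*a^3 + 30*a^2 + 6*a - 18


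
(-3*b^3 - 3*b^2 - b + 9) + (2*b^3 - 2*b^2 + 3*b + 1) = -b^3 - 5*b^2 + 2*b + 10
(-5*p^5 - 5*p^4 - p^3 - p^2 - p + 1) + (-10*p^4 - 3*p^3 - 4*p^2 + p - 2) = -5*p^5 - 15*p^4 - 4*p^3 - 5*p^2 - 1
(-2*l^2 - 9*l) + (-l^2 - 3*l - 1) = -3*l^2 - 12*l - 1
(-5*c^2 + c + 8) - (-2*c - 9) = -5*c^2 + 3*c + 17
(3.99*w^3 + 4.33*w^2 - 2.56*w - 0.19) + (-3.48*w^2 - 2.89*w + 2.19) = 3.99*w^3 + 0.85*w^2 - 5.45*w + 2.0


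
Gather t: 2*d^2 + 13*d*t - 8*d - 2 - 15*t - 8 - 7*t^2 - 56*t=2*d^2 - 8*d - 7*t^2 + t*(13*d - 71) - 10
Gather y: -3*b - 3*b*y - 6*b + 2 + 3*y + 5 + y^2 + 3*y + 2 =-9*b + y^2 + y*(6 - 3*b) + 9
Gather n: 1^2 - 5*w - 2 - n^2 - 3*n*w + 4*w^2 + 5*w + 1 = -n^2 - 3*n*w + 4*w^2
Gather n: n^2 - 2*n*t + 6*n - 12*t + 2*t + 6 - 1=n^2 + n*(6 - 2*t) - 10*t + 5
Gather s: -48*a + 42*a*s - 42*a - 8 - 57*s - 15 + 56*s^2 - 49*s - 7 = -90*a + 56*s^2 + s*(42*a - 106) - 30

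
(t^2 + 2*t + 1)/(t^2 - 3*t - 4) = (t + 1)/(t - 4)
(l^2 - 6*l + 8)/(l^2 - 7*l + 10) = (l - 4)/(l - 5)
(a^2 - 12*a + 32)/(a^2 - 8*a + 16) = (a - 8)/(a - 4)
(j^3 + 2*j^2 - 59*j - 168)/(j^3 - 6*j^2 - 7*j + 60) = (j^2 - j - 56)/(j^2 - 9*j + 20)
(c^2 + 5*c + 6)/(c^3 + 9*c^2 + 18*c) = (c + 2)/(c*(c + 6))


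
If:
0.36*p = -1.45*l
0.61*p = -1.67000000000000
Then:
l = 0.68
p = -2.74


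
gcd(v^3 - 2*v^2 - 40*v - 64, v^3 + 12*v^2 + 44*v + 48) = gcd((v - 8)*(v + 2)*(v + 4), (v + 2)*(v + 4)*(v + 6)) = v^2 + 6*v + 8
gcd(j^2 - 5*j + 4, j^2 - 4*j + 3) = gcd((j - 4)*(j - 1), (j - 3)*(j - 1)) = j - 1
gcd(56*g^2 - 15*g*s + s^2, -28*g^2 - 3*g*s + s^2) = -7*g + s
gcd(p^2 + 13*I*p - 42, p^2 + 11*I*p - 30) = p + 6*I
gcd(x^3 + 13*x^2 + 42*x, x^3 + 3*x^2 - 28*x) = x^2 + 7*x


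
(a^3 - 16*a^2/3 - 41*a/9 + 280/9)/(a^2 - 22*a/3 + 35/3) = (9*a^2 - 3*a - 56)/(3*(3*a - 7))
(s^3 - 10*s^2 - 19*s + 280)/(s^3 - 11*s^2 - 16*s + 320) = (s - 7)/(s - 8)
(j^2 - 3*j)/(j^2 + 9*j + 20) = j*(j - 3)/(j^2 + 9*j + 20)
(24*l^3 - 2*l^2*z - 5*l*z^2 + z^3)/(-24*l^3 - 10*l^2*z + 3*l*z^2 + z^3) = (-4*l + z)/(4*l + z)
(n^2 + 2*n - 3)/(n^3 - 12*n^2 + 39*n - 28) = (n + 3)/(n^2 - 11*n + 28)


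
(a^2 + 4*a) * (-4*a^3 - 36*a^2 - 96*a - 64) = -4*a^5 - 52*a^4 - 240*a^3 - 448*a^2 - 256*a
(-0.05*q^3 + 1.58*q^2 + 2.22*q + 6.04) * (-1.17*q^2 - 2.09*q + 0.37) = 0.0585*q^5 - 1.7441*q^4 - 5.9181*q^3 - 11.122*q^2 - 11.8022*q + 2.2348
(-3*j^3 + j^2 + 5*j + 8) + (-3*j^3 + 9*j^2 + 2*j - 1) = -6*j^3 + 10*j^2 + 7*j + 7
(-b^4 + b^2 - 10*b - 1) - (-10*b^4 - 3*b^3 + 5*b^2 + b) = 9*b^4 + 3*b^3 - 4*b^2 - 11*b - 1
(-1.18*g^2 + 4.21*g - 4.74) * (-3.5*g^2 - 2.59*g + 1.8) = 4.13*g^4 - 11.6788*g^3 + 3.5621*g^2 + 19.8546*g - 8.532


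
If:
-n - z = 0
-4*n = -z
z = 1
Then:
No Solution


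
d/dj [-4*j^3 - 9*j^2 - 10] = 6*j*(-2*j - 3)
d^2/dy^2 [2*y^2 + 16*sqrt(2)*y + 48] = 4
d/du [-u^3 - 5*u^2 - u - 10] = -3*u^2 - 10*u - 1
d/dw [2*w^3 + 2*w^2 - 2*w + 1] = 6*w^2 + 4*w - 2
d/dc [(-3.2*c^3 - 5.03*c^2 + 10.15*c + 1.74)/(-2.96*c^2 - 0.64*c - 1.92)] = (9.472*c^4 + 4.096*c^3 + 51.6952*c^2 + 29.616*c - 18.3744)/(8.7616*c^4 + 3.7888*c^3 + 11.776*c^2 + 2.4576*c + 3.6864)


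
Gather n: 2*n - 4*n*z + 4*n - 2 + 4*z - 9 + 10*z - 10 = n*(6 - 4*z) + 14*z - 21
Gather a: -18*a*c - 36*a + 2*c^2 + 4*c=a*(-18*c - 36) + 2*c^2 + 4*c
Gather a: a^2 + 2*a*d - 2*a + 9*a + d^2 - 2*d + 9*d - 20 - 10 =a^2 + a*(2*d + 7) + d^2 + 7*d - 30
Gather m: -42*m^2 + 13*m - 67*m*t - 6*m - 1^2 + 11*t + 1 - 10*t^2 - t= -42*m^2 + m*(7 - 67*t) - 10*t^2 + 10*t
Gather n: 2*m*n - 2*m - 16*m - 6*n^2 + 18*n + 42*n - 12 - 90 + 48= -18*m - 6*n^2 + n*(2*m + 60) - 54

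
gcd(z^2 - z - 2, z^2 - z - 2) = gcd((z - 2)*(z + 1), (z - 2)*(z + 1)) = z^2 - z - 2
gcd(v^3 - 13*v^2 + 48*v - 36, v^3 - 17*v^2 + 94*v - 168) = v - 6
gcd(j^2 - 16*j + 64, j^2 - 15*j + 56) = j - 8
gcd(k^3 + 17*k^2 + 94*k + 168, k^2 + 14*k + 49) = k + 7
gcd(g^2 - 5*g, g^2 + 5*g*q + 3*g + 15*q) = 1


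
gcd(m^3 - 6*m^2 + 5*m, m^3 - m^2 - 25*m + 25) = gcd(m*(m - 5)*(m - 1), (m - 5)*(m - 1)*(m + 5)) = m^2 - 6*m + 5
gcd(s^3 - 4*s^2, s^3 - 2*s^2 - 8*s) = s^2 - 4*s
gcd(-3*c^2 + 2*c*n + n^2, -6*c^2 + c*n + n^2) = 3*c + n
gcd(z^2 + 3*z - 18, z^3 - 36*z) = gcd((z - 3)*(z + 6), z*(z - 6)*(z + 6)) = z + 6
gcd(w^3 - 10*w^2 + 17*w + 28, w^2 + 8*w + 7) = w + 1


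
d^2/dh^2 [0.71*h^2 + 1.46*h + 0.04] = 1.42000000000000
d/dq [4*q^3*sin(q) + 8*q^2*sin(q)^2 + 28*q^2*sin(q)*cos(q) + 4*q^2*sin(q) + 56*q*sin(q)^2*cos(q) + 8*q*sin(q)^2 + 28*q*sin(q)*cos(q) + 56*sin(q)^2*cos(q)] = 4*q^3*cos(q) + 12*q^2*sin(q) + 8*q^2*sin(2*q) + 4*q^2*cos(q) + 28*q^2*cos(2*q) - 6*q*sin(q) + 36*q*sin(2*q) + 42*q*sin(3*q) + 20*q*cos(2*q) + 8*q + 14*sin(2*q) + 42*sin(3*q) - 4*cos(2*q) - 14*cos(3*q) + 14*sqrt(2)*cos(q + pi/4) + 4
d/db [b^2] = 2*b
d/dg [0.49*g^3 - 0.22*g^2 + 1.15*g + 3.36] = 1.47*g^2 - 0.44*g + 1.15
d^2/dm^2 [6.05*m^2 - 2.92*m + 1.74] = 12.1000000000000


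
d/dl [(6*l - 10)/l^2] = 2*(10 - 3*l)/l^3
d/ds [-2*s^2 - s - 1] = -4*s - 1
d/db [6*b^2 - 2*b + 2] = 12*b - 2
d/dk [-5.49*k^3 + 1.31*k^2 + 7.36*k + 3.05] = -16.47*k^2 + 2.62*k + 7.36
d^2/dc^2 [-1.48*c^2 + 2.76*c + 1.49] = -2.96000000000000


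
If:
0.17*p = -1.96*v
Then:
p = -11.5294117647059*v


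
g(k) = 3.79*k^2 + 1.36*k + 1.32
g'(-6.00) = -44.12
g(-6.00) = 129.60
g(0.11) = 1.52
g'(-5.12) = -37.45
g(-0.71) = 2.26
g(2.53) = 29.02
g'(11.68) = 89.89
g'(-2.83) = -20.09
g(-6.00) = 129.60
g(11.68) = 534.25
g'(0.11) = 2.19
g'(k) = 7.58*k + 1.36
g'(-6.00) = -44.12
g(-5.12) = 93.71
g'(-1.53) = -10.24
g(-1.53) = 8.11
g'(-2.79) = -19.79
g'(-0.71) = -4.02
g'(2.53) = 20.54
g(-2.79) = 27.03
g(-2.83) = 27.82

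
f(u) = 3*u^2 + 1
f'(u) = 6*u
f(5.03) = 76.90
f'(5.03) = 30.18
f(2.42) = 18.57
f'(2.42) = 14.52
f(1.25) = 5.69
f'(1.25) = 7.50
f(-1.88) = 11.60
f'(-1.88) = -11.28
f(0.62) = 2.15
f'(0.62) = 3.72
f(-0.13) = 1.05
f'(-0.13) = -0.78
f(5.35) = 86.87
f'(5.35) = 32.10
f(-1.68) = 9.47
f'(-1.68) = -10.08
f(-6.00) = 109.00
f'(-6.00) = -36.00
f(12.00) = 433.00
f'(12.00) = 72.00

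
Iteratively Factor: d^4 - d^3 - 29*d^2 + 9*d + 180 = (d + 3)*(d^3 - 4*d^2 - 17*d + 60) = (d - 5)*(d + 3)*(d^2 + d - 12) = (d - 5)*(d + 3)*(d + 4)*(d - 3)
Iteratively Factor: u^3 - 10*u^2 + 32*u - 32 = (u - 2)*(u^2 - 8*u + 16) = (u - 4)*(u - 2)*(u - 4)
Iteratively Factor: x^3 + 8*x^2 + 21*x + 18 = (x + 2)*(x^2 + 6*x + 9) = (x + 2)*(x + 3)*(x + 3)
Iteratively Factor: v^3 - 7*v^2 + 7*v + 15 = (v - 3)*(v^2 - 4*v - 5) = (v - 5)*(v - 3)*(v + 1)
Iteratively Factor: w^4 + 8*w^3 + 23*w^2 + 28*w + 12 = (w + 2)*(w^3 + 6*w^2 + 11*w + 6) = (w + 2)^2*(w^2 + 4*w + 3) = (w + 2)^2*(w + 3)*(w + 1)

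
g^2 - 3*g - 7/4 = (g - 7/2)*(g + 1/2)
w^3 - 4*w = w*(w - 2)*(w + 2)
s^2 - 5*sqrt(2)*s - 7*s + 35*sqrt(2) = (s - 7)*(s - 5*sqrt(2))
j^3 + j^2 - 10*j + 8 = (j - 2)*(j - 1)*(j + 4)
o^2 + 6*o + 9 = (o + 3)^2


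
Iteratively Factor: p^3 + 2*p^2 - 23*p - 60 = (p - 5)*(p^2 + 7*p + 12) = (p - 5)*(p + 3)*(p + 4)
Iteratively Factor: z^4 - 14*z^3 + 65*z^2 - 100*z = (z - 4)*(z^3 - 10*z^2 + 25*z) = z*(z - 4)*(z^2 - 10*z + 25) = z*(z - 5)*(z - 4)*(z - 5)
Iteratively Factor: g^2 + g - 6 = (g - 2)*(g + 3)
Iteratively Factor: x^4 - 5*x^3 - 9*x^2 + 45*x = (x - 5)*(x^3 - 9*x) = (x - 5)*(x - 3)*(x^2 + 3*x) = x*(x - 5)*(x - 3)*(x + 3)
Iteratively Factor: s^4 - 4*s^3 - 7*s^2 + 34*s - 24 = (s - 4)*(s^3 - 7*s + 6) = (s - 4)*(s + 3)*(s^2 - 3*s + 2) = (s - 4)*(s - 2)*(s + 3)*(s - 1)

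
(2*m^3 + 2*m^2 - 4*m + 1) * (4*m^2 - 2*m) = 8*m^5 + 4*m^4 - 20*m^3 + 12*m^2 - 2*m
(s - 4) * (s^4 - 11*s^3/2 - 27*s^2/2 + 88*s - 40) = s^5 - 19*s^4/2 + 17*s^3/2 + 142*s^2 - 392*s + 160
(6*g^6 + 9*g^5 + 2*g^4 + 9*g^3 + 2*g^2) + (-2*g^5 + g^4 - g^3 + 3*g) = 6*g^6 + 7*g^5 + 3*g^4 + 8*g^3 + 2*g^2 + 3*g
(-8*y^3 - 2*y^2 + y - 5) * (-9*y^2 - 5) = 72*y^5 + 18*y^4 + 31*y^3 + 55*y^2 - 5*y + 25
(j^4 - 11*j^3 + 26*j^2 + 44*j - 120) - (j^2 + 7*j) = j^4 - 11*j^3 + 25*j^2 + 37*j - 120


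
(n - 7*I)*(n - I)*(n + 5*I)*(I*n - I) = I*n^4 + 3*n^3 - I*n^3 - 3*n^2 + 33*I*n^2 + 35*n - 33*I*n - 35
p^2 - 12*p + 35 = (p - 7)*(p - 5)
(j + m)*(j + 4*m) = j^2 + 5*j*m + 4*m^2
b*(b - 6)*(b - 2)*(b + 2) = b^4 - 6*b^3 - 4*b^2 + 24*b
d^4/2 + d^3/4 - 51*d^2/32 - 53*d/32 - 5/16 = (d/2 + 1/2)*(d - 2)*(d + 1/4)*(d + 5/4)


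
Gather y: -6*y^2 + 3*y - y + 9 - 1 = -6*y^2 + 2*y + 8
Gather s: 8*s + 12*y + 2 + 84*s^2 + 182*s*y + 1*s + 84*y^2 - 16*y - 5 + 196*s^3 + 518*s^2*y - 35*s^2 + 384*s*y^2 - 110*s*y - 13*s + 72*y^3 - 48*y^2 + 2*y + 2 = 196*s^3 + s^2*(518*y + 49) + s*(384*y^2 + 72*y - 4) + 72*y^3 + 36*y^2 - 2*y - 1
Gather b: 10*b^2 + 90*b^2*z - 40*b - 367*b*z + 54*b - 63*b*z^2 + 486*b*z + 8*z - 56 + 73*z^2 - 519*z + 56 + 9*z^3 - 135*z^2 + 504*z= b^2*(90*z + 10) + b*(-63*z^2 + 119*z + 14) + 9*z^3 - 62*z^2 - 7*z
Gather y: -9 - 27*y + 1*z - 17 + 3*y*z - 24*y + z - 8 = y*(3*z - 51) + 2*z - 34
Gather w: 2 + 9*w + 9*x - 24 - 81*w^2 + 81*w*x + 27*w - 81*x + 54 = -81*w^2 + w*(81*x + 36) - 72*x + 32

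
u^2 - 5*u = u*(u - 5)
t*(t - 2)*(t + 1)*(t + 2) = t^4 + t^3 - 4*t^2 - 4*t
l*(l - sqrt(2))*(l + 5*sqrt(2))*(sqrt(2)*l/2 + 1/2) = sqrt(2)*l^4/2 + 9*l^3/2 - 3*sqrt(2)*l^2 - 5*l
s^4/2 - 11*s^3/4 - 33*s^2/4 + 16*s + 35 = (s/2 + 1)*(s - 7)*(s - 5/2)*(s + 2)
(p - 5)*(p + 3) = p^2 - 2*p - 15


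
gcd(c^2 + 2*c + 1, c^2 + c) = c + 1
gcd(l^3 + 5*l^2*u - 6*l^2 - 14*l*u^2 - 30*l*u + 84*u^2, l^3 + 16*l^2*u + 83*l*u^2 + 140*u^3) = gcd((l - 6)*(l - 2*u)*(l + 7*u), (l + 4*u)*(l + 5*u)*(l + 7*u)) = l + 7*u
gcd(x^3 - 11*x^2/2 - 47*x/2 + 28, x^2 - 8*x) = x - 8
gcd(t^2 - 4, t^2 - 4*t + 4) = t - 2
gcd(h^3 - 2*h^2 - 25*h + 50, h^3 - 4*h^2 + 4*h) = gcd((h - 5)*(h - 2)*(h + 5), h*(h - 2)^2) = h - 2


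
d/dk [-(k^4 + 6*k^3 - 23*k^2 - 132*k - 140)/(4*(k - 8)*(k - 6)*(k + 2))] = (-k^4 + 28*k^3 - 119*k^2 - 524*k + 2468)/(4*(k^4 - 28*k^3 + 292*k^2 - 1344*k + 2304))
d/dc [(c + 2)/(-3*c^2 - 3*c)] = (c^2 + 4*c + 2)/(3*c^2*(c^2 + 2*c + 1))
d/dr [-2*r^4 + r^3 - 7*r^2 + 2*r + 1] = -8*r^3 + 3*r^2 - 14*r + 2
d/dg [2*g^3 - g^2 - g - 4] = 6*g^2 - 2*g - 1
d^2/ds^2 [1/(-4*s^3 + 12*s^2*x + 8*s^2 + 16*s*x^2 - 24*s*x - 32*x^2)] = ((3*s - 3*x - 2)*(s^3 - 3*s^2*x - 2*s^2 - 4*s*x^2 + 6*s*x + 8*x^2) - (-3*s^2 + 6*s*x + 4*s + 4*x^2 - 6*x)^2)/(2*(s^3 - 3*s^2*x - 2*s^2 - 4*s*x^2 + 6*s*x + 8*x^2)^3)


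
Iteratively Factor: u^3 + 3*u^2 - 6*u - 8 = (u + 4)*(u^2 - u - 2) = (u + 1)*(u + 4)*(u - 2)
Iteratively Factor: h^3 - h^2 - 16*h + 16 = (h - 1)*(h^2 - 16) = (h - 1)*(h + 4)*(h - 4)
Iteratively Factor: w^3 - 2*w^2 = (w - 2)*(w^2) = w*(w - 2)*(w)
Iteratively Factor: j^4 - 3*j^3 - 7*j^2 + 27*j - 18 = (j + 3)*(j^3 - 6*j^2 + 11*j - 6) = (j - 3)*(j + 3)*(j^2 - 3*j + 2) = (j - 3)*(j - 1)*(j + 3)*(j - 2)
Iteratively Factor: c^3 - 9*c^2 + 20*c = (c - 4)*(c^2 - 5*c) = (c - 5)*(c - 4)*(c)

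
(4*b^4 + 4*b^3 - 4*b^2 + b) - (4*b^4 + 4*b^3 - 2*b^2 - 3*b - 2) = -2*b^2 + 4*b + 2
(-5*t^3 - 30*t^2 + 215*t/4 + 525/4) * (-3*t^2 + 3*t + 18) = 15*t^5 + 75*t^4 - 1365*t^3/4 - 1545*t^2/2 + 5445*t/4 + 4725/2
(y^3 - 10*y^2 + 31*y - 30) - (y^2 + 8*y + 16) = y^3 - 11*y^2 + 23*y - 46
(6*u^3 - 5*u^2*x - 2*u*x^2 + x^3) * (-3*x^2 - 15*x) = -18*u^3*x^2 - 90*u^3*x + 15*u^2*x^3 + 75*u^2*x^2 + 6*u*x^4 + 30*u*x^3 - 3*x^5 - 15*x^4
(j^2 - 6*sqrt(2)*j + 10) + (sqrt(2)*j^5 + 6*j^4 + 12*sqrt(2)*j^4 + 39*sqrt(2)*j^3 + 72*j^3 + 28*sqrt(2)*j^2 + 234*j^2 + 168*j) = sqrt(2)*j^5 + 6*j^4 + 12*sqrt(2)*j^4 + 39*sqrt(2)*j^3 + 72*j^3 + 28*sqrt(2)*j^2 + 235*j^2 - 6*sqrt(2)*j + 168*j + 10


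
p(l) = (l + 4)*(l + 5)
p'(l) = 2*l + 9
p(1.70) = 38.19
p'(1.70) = 12.40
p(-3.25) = 1.31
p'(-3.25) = 2.50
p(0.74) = 27.21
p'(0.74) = 10.48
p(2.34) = 46.54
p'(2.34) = 13.68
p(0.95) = 29.45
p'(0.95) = 10.90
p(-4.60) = -0.24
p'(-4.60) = -0.20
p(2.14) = 43.84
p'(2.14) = 13.28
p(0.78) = 27.63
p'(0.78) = 10.56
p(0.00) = 20.00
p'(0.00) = 9.00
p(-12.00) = 56.00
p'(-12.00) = -15.00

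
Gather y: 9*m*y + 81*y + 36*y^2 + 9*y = 36*y^2 + y*(9*m + 90)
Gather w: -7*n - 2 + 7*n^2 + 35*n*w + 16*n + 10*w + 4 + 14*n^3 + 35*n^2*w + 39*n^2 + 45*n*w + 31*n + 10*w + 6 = 14*n^3 + 46*n^2 + 40*n + w*(35*n^2 + 80*n + 20) + 8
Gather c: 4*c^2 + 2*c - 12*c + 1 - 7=4*c^2 - 10*c - 6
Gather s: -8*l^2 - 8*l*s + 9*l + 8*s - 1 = -8*l^2 + 9*l + s*(8 - 8*l) - 1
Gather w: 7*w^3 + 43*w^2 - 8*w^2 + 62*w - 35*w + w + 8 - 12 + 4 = 7*w^3 + 35*w^2 + 28*w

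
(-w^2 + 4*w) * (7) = -7*w^2 + 28*w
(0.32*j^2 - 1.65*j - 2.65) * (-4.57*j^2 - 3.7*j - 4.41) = -1.4624*j^4 + 6.3565*j^3 + 16.8043*j^2 + 17.0815*j + 11.6865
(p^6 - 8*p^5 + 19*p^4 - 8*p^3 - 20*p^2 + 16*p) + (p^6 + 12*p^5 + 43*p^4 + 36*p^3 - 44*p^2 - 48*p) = 2*p^6 + 4*p^5 + 62*p^4 + 28*p^3 - 64*p^2 - 32*p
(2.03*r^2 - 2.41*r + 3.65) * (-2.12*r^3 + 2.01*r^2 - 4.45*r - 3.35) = -4.3036*r^5 + 9.1895*r^4 - 21.6156*r^3 + 11.2605*r^2 - 8.169*r - 12.2275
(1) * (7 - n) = 7 - n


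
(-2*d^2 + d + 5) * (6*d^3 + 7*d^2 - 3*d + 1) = -12*d^5 - 8*d^4 + 43*d^3 + 30*d^2 - 14*d + 5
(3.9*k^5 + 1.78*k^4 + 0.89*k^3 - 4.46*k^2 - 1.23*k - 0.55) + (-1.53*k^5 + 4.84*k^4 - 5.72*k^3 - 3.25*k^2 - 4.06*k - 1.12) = 2.37*k^5 + 6.62*k^4 - 4.83*k^3 - 7.71*k^2 - 5.29*k - 1.67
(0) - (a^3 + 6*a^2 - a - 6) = -a^3 - 6*a^2 + a + 6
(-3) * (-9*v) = 27*v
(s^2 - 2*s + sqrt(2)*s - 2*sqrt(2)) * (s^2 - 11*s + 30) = s^4 - 13*s^3 + sqrt(2)*s^3 - 13*sqrt(2)*s^2 + 52*s^2 - 60*s + 52*sqrt(2)*s - 60*sqrt(2)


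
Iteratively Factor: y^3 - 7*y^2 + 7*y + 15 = (y - 3)*(y^2 - 4*y - 5) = (y - 5)*(y - 3)*(y + 1)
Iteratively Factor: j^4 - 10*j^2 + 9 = (j - 1)*(j^3 + j^2 - 9*j - 9) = (j - 1)*(j + 1)*(j^2 - 9) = (j - 1)*(j + 1)*(j + 3)*(j - 3)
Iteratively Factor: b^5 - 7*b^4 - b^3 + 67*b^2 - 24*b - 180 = (b - 3)*(b^4 - 4*b^3 - 13*b^2 + 28*b + 60) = (b - 3)^2*(b^3 - b^2 - 16*b - 20) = (b - 3)^2*(b + 2)*(b^2 - 3*b - 10) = (b - 5)*(b - 3)^2*(b + 2)*(b + 2)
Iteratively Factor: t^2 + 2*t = (t + 2)*(t)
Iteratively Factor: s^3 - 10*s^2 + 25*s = (s - 5)*(s^2 - 5*s) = s*(s - 5)*(s - 5)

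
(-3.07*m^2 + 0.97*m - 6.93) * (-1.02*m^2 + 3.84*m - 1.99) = 3.1314*m^4 - 12.7782*m^3 + 16.9027*m^2 - 28.5415*m + 13.7907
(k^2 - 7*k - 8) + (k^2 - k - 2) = 2*k^2 - 8*k - 10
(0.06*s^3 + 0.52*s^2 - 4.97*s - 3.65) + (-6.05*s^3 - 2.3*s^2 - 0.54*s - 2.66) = -5.99*s^3 - 1.78*s^2 - 5.51*s - 6.31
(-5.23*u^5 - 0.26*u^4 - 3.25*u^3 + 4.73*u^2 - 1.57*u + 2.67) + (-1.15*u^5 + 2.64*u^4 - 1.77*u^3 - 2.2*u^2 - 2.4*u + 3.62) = -6.38*u^5 + 2.38*u^4 - 5.02*u^3 + 2.53*u^2 - 3.97*u + 6.29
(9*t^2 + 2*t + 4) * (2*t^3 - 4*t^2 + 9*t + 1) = 18*t^5 - 32*t^4 + 81*t^3 + 11*t^2 + 38*t + 4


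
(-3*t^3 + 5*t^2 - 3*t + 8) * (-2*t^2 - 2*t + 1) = 6*t^5 - 4*t^4 - 7*t^3 - 5*t^2 - 19*t + 8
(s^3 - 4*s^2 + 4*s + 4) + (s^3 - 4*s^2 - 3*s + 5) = 2*s^3 - 8*s^2 + s + 9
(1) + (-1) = 0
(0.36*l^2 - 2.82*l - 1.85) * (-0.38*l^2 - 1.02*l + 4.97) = -0.1368*l^4 + 0.7044*l^3 + 5.3686*l^2 - 12.1284*l - 9.1945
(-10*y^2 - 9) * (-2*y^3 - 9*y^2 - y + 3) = 20*y^5 + 90*y^4 + 28*y^3 + 51*y^2 + 9*y - 27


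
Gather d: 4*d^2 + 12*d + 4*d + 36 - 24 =4*d^2 + 16*d + 12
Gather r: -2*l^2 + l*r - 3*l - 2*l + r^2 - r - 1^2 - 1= -2*l^2 - 5*l + r^2 + r*(l - 1) - 2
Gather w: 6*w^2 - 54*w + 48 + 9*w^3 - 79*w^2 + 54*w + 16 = 9*w^3 - 73*w^2 + 64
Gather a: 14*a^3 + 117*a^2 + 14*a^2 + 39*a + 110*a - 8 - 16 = 14*a^3 + 131*a^2 + 149*a - 24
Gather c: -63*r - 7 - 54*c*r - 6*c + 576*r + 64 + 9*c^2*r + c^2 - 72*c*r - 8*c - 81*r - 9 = c^2*(9*r + 1) + c*(-126*r - 14) + 432*r + 48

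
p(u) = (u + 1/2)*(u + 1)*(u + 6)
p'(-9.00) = 117.50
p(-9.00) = -204.00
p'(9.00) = 387.50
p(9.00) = 1425.00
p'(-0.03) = 9.05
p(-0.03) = 2.72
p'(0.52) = 18.11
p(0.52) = 10.11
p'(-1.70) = -7.33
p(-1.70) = 3.61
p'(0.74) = 22.24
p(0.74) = 14.54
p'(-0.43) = 3.60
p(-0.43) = 0.22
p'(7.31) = 279.46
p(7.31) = 863.83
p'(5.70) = 192.47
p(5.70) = 486.02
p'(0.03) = 9.95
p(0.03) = 3.29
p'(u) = (u + 1/2)*(u + 1) + (u + 1/2)*(u + 6) + (u + 1)*(u + 6) = 3*u^2 + 15*u + 19/2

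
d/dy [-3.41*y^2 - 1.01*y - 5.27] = -6.82*y - 1.01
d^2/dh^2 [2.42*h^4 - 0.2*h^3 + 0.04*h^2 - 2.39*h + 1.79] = 29.04*h^2 - 1.2*h + 0.08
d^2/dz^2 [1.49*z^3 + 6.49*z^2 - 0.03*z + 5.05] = 8.94*z + 12.98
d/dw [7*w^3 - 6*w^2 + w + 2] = 21*w^2 - 12*w + 1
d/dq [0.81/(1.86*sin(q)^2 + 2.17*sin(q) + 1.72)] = -(3.0132*sin(q) + 1.7577)*cos(q)/(1.86*sin(q)^2 + 2.17*sin(q) + 1.72)^2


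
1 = 1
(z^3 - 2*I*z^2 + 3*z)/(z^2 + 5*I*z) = (z^2 - 2*I*z + 3)/(z + 5*I)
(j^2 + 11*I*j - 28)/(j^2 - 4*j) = (j^2 + 11*I*j - 28)/(j*(j - 4))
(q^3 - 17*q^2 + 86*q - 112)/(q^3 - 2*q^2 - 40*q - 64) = (q^2 - 9*q + 14)/(q^2 + 6*q + 8)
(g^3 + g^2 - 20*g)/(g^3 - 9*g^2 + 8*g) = (g^2 + g - 20)/(g^2 - 9*g + 8)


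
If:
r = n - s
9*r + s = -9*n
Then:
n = 4*s/9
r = -5*s/9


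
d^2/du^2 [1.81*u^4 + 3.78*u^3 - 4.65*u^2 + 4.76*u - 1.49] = 21.72*u^2 + 22.68*u - 9.3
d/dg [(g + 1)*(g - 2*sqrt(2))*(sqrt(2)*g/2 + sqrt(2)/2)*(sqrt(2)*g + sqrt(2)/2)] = 4*g^3 - 6*sqrt(2)*g^2 + 15*g^2/2 - 10*sqrt(2)*g + 4*g - 4*sqrt(2) + 1/2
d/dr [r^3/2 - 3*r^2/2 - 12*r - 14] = 3*r^2/2 - 3*r - 12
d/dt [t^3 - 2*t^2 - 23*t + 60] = 3*t^2 - 4*t - 23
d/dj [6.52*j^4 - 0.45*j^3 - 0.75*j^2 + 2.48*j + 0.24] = 26.08*j^3 - 1.35*j^2 - 1.5*j + 2.48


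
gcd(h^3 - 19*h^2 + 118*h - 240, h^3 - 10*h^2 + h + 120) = h^2 - 13*h + 40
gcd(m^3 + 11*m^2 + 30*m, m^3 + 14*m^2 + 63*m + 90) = m^2 + 11*m + 30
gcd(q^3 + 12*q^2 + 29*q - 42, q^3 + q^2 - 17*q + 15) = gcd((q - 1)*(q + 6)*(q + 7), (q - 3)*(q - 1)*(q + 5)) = q - 1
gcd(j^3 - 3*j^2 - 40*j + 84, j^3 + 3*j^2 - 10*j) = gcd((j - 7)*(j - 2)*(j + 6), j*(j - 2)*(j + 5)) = j - 2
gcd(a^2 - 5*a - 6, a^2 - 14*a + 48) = a - 6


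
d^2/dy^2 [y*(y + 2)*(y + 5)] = 6*y + 14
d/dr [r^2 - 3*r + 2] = 2*r - 3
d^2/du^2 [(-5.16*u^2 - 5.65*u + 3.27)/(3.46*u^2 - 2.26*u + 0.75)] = (-5.6843418860808e-14*u^4 - 215.977352*u^3 + 315.223992*u^2 - 65.450052*u - 8.526096)/(41.421736*u^6 - 81.167448*u^5 + 79.952988*u^4 - 46.731376*u^3 + 17.33085*u^2 - 3.81375*u + 0.421875)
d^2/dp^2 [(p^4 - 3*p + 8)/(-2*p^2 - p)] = 2*(-4*p^6 - 6*p^5 - 3*p^4 + 12*p^3 - 96*p^2 - 48*p - 8)/(p^3*(8*p^3 + 12*p^2 + 6*p + 1))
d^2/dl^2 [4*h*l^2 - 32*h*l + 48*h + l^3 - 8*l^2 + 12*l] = 8*h + 6*l - 16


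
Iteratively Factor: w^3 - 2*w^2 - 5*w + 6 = (w - 3)*(w^2 + w - 2) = (w - 3)*(w - 1)*(w + 2)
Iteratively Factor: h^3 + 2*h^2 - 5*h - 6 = (h + 1)*(h^2 + h - 6) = (h - 2)*(h + 1)*(h + 3)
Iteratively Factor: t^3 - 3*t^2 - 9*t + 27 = (t + 3)*(t^2 - 6*t + 9) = (t - 3)*(t + 3)*(t - 3)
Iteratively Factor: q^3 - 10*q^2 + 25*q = (q - 5)*(q^2 - 5*q) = q*(q - 5)*(q - 5)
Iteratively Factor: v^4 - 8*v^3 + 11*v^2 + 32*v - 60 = (v - 5)*(v^3 - 3*v^2 - 4*v + 12) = (v - 5)*(v + 2)*(v^2 - 5*v + 6) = (v - 5)*(v - 2)*(v + 2)*(v - 3)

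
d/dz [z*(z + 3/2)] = 2*z + 3/2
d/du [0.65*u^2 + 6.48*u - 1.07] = 1.3*u + 6.48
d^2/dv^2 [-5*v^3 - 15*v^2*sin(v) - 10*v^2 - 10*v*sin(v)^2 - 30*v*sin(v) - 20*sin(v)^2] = 15*v^2*sin(v) + 30*v*sin(v) - 60*v*cos(v) - 20*v*cos(2*v) - 30*v - 30*sin(v) - 20*sin(2*v) - 60*cos(v) - 40*cos(2*v) - 20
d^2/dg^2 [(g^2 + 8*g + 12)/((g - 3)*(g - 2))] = 2*(13*g^3 + 18*g^2 - 324*g + 504)/(g^6 - 15*g^5 + 93*g^4 - 305*g^3 + 558*g^2 - 540*g + 216)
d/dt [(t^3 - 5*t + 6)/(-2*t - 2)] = (-2*t^3 - 3*t^2 + 11)/(2*(t^2 + 2*t + 1))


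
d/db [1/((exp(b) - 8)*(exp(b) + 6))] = 2*(1 - exp(b))*exp(b)/(exp(4*b) - 4*exp(3*b) - 92*exp(2*b) + 192*exp(b) + 2304)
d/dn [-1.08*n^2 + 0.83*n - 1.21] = 0.83 - 2.16*n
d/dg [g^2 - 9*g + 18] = 2*g - 9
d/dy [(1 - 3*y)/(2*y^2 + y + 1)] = (-6*y^2 - 3*y + (3*y - 1)*(4*y + 1) - 3)/(2*y^2 + y + 1)^2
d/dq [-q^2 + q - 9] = 1 - 2*q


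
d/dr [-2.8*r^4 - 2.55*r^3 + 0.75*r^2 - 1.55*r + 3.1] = -11.2*r^3 - 7.65*r^2 + 1.5*r - 1.55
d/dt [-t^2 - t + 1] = -2*t - 1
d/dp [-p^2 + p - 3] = 1 - 2*p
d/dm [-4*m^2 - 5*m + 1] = -8*m - 5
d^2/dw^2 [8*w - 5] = 0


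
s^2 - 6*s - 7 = (s - 7)*(s + 1)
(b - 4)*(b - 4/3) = b^2 - 16*b/3 + 16/3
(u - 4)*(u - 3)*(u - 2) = u^3 - 9*u^2 + 26*u - 24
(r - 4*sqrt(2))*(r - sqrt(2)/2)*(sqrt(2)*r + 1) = sqrt(2)*r^3 - 8*r^2 - sqrt(2)*r/2 + 4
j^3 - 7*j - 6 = (j - 3)*(j + 1)*(j + 2)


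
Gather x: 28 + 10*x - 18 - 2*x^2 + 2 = -2*x^2 + 10*x + 12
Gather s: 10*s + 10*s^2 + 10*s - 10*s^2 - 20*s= 0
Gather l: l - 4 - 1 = l - 5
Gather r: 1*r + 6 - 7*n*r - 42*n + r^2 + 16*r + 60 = -42*n + r^2 + r*(17 - 7*n) + 66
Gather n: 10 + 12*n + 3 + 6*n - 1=18*n + 12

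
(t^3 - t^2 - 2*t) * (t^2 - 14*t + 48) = t^5 - 15*t^4 + 60*t^3 - 20*t^2 - 96*t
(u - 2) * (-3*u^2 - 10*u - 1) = -3*u^3 - 4*u^2 + 19*u + 2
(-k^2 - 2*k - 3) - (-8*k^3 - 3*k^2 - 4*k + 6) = 8*k^3 + 2*k^2 + 2*k - 9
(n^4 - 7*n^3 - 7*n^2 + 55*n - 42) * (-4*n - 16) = -4*n^5 + 12*n^4 + 140*n^3 - 108*n^2 - 712*n + 672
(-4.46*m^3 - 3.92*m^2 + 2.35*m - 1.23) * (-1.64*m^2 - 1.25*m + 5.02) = 7.3144*m^5 + 12.0038*m^4 - 21.3432*m^3 - 20.5987*m^2 + 13.3345*m - 6.1746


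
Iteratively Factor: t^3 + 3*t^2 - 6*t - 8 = (t + 4)*(t^2 - t - 2) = (t - 2)*(t + 4)*(t + 1)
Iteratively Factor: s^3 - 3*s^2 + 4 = (s - 2)*(s^2 - s - 2) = (s - 2)*(s + 1)*(s - 2)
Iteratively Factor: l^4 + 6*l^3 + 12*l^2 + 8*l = (l + 2)*(l^3 + 4*l^2 + 4*l) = (l + 2)^2*(l^2 + 2*l) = l*(l + 2)^2*(l + 2)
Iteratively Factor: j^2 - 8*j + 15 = (j - 5)*(j - 3)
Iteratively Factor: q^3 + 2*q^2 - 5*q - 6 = (q + 3)*(q^2 - q - 2) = (q + 1)*(q + 3)*(q - 2)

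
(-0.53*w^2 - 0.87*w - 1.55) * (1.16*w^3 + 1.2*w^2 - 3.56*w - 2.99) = -0.6148*w^5 - 1.6452*w^4 - 0.9552*w^3 + 2.8219*w^2 + 8.1193*w + 4.6345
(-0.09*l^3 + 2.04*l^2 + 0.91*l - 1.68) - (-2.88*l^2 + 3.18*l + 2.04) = -0.09*l^3 + 4.92*l^2 - 2.27*l - 3.72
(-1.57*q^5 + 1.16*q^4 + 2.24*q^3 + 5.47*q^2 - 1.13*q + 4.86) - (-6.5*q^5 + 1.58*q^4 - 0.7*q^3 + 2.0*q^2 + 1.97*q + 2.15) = 4.93*q^5 - 0.42*q^4 + 2.94*q^3 + 3.47*q^2 - 3.1*q + 2.71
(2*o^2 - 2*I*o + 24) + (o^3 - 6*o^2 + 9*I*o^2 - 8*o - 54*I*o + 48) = o^3 - 4*o^2 + 9*I*o^2 - 8*o - 56*I*o + 72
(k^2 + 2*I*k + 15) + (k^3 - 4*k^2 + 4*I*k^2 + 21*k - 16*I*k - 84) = k^3 - 3*k^2 + 4*I*k^2 + 21*k - 14*I*k - 69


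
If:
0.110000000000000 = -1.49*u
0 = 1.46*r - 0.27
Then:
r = 0.18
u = -0.07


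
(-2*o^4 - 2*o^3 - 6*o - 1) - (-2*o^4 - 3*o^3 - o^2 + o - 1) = o^3 + o^2 - 7*o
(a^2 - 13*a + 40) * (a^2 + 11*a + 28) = a^4 - 2*a^3 - 75*a^2 + 76*a + 1120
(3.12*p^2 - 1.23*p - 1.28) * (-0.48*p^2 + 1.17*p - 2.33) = -1.4976*p^4 + 4.2408*p^3 - 8.0943*p^2 + 1.3683*p + 2.9824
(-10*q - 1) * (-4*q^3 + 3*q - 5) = 40*q^4 + 4*q^3 - 30*q^2 + 47*q + 5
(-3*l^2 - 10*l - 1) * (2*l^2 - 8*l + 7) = -6*l^4 + 4*l^3 + 57*l^2 - 62*l - 7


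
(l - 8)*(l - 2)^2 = l^3 - 12*l^2 + 36*l - 32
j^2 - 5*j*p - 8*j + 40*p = (j - 8)*(j - 5*p)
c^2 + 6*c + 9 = (c + 3)^2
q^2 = q^2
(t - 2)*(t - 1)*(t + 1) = t^3 - 2*t^2 - t + 2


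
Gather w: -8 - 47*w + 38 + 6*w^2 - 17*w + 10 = 6*w^2 - 64*w + 40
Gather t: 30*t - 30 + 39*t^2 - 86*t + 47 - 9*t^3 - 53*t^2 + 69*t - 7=-9*t^3 - 14*t^2 + 13*t + 10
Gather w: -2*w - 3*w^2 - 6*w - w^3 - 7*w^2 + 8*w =-w^3 - 10*w^2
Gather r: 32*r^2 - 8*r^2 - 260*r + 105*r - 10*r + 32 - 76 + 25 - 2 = 24*r^2 - 165*r - 21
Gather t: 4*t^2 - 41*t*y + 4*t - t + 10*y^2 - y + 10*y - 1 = 4*t^2 + t*(3 - 41*y) + 10*y^2 + 9*y - 1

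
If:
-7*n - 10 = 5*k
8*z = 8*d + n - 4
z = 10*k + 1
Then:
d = 113*z/112 + 75/112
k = z/10 - 1/10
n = -z/14 - 19/14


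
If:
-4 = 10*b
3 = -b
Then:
No Solution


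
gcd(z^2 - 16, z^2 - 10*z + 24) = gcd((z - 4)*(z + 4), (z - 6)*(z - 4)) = z - 4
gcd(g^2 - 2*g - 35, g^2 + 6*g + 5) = g + 5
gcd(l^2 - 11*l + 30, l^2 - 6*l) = l - 6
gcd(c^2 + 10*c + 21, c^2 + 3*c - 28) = c + 7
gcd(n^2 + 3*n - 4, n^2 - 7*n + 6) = n - 1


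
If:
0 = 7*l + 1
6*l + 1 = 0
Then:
No Solution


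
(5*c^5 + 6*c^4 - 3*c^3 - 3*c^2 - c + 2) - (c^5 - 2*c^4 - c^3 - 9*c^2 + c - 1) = 4*c^5 + 8*c^4 - 2*c^3 + 6*c^2 - 2*c + 3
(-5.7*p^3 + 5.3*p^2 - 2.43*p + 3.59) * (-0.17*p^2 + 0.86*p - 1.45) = 0.969*p^5 - 5.803*p^4 + 13.2361*p^3 - 10.3851*p^2 + 6.6109*p - 5.2055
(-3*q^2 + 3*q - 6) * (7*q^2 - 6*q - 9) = -21*q^4 + 39*q^3 - 33*q^2 + 9*q + 54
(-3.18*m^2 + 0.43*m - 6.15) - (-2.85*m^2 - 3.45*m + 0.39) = -0.33*m^2 + 3.88*m - 6.54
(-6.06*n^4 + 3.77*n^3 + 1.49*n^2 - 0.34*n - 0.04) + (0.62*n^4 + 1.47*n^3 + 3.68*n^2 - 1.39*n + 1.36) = -5.44*n^4 + 5.24*n^3 + 5.17*n^2 - 1.73*n + 1.32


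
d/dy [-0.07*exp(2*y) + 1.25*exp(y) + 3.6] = (1.25 - 0.14*exp(y))*exp(y)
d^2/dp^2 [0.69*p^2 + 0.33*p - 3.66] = 1.38000000000000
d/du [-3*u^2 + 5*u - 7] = 5 - 6*u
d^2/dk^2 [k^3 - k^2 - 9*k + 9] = 6*k - 2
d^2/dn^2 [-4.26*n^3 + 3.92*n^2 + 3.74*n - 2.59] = 7.84 - 25.56*n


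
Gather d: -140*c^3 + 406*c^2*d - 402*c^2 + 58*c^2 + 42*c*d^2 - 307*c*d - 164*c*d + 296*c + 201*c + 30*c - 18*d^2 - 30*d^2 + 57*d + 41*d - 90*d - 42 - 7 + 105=-140*c^3 - 344*c^2 + 527*c + d^2*(42*c - 48) + d*(406*c^2 - 471*c + 8) + 56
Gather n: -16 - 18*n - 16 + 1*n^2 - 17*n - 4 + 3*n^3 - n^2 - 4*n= 3*n^3 - 39*n - 36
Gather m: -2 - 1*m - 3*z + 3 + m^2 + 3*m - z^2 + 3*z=m^2 + 2*m - z^2 + 1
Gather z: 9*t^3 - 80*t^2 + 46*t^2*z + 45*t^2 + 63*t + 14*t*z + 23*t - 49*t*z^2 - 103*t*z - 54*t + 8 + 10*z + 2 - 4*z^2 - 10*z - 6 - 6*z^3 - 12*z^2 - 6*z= 9*t^3 - 35*t^2 + 32*t - 6*z^3 + z^2*(-49*t - 16) + z*(46*t^2 - 89*t - 6) + 4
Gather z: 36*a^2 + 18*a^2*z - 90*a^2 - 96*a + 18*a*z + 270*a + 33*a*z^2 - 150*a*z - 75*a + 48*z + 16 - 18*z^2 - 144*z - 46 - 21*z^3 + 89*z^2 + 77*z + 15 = -54*a^2 + 99*a - 21*z^3 + z^2*(33*a + 71) + z*(18*a^2 - 132*a - 19) - 15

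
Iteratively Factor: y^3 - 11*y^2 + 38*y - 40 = (y - 2)*(y^2 - 9*y + 20) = (y - 4)*(y - 2)*(y - 5)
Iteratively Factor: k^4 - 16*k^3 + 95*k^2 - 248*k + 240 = (k - 4)*(k^3 - 12*k^2 + 47*k - 60) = (k - 4)^2*(k^2 - 8*k + 15) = (k - 4)^2*(k - 3)*(k - 5)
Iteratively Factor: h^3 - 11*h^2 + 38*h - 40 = (h - 2)*(h^2 - 9*h + 20) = (h - 4)*(h - 2)*(h - 5)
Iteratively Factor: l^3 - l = (l + 1)*(l^2 - l) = l*(l + 1)*(l - 1)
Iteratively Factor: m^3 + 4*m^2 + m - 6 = (m + 2)*(m^2 + 2*m - 3) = (m - 1)*(m + 2)*(m + 3)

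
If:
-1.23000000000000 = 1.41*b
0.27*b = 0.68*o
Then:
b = -0.87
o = -0.35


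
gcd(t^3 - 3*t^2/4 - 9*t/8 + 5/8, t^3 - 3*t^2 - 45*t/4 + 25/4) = t - 1/2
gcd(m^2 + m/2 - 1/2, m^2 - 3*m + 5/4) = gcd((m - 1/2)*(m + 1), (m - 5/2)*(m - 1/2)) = m - 1/2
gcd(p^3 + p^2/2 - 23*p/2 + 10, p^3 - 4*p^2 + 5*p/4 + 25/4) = p - 5/2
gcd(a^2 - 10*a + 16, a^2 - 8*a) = a - 8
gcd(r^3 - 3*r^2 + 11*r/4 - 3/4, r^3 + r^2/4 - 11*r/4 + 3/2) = r - 1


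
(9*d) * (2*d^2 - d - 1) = 18*d^3 - 9*d^2 - 9*d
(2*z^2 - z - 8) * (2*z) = 4*z^3 - 2*z^2 - 16*z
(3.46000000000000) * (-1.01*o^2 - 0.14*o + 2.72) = -3.4946*o^2 - 0.4844*o + 9.4112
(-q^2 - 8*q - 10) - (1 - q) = -q^2 - 7*q - 11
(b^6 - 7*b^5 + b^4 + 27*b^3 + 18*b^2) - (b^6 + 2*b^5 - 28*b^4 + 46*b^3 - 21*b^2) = -9*b^5 + 29*b^4 - 19*b^3 + 39*b^2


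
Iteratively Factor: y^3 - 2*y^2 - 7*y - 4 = (y - 4)*(y^2 + 2*y + 1) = (y - 4)*(y + 1)*(y + 1)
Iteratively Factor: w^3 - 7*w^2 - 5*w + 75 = (w + 3)*(w^2 - 10*w + 25) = (w - 5)*(w + 3)*(w - 5)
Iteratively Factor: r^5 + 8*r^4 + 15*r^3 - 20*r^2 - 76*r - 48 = (r - 2)*(r^4 + 10*r^3 + 35*r^2 + 50*r + 24) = (r - 2)*(r + 3)*(r^3 + 7*r^2 + 14*r + 8) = (r - 2)*(r + 3)*(r + 4)*(r^2 + 3*r + 2) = (r - 2)*(r + 2)*(r + 3)*(r + 4)*(r + 1)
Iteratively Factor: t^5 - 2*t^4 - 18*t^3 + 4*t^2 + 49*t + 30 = (t - 5)*(t^4 + 3*t^3 - 3*t^2 - 11*t - 6) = (t - 5)*(t + 1)*(t^3 + 2*t^2 - 5*t - 6) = (t - 5)*(t + 1)*(t + 3)*(t^2 - t - 2) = (t - 5)*(t + 1)^2*(t + 3)*(t - 2)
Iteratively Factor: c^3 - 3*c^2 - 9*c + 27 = (c + 3)*(c^2 - 6*c + 9) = (c - 3)*(c + 3)*(c - 3)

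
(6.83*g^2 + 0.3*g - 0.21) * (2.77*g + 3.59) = 18.9191*g^3 + 25.3507*g^2 + 0.4953*g - 0.7539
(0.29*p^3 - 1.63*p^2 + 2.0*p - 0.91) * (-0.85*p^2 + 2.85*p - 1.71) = -0.2465*p^5 + 2.212*p^4 - 6.8414*p^3 + 9.2608*p^2 - 6.0135*p + 1.5561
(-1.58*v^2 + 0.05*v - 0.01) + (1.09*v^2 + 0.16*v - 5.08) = -0.49*v^2 + 0.21*v - 5.09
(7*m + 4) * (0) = 0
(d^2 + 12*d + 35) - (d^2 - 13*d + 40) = 25*d - 5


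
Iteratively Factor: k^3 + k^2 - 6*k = (k)*(k^2 + k - 6) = k*(k - 2)*(k + 3)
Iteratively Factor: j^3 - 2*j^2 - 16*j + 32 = (j - 2)*(j^2 - 16) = (j - 4)*(j - 2)*(j + 4)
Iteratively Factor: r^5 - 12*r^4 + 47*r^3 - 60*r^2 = (r)*(r^4 - 12*r^3 + 47*r^2 - 60*r) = r^2*(r^3 - 12*r^2 + 47*r - 60) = r^2*(r - 3)*(r^2 - 9*r + 20) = r^2*(r - 5)*(r - 3)*(r - 4)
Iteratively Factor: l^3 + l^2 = (l + 1)*(l^2) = l*(l + 1)*(l)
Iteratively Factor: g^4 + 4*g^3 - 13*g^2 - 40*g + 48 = (g - 1)*(g^3 + 5*g^2 - 8*g - 48) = (g - 1)*(g + 4)*(g^2 + g - 12) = (g - 3)*(g - 1)*(g + 4)*(g + 4)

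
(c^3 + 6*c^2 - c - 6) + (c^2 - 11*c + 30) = c^3 + 7*c^2 - 12*c + 24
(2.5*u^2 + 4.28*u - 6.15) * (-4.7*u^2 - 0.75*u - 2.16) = -11.75*u^4 - 21.991*u^3 + 20.295*u^2 - 4.6323*u + 13.284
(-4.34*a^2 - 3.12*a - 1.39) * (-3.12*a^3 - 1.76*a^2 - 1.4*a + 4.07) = 13.5408*a^5 + 17.3728*a^4 + 15.904*a^3 - 10.8494*a^2 - 10.7524*a - 5.6573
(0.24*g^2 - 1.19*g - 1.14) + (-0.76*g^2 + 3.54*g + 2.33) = -0.52*g^2 + 2.35*g + 1.19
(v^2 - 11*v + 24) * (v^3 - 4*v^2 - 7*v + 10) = v^5 - 15*v^4 + 61*v^3 - 9*v^2 - 278*v + 240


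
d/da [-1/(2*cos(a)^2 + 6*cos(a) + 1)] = -2*(2*cos(a) + 3)*sin(a)/(6*cos(a) + cos(2*a) + 2)^2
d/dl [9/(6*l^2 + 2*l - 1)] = 18*(-6*l - 1)/(6*l^2 + 2*l - 1)^2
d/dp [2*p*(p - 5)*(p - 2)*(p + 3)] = 8*p^3 - 24*p^2 - 44*p + 60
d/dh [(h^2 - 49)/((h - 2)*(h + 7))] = 5/(h^2 - 4*h + 4)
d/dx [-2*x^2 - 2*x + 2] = -4*x - 2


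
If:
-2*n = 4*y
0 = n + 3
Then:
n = -3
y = 3/2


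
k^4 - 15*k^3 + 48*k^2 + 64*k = k*(k - 8)^2*(k + 1)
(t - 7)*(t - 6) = t^2 - 13*t + 42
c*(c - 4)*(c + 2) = c^3 - 2*c^2 - 8*c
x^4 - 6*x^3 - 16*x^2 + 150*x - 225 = (x - 5)*(x - 3)^2*(x + 5)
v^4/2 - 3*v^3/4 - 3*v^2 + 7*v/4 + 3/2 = (v/2 + 1)*(v - 3)*(v - 1)*(v + 1/2)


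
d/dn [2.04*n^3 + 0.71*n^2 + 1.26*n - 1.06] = 6.12*n^2 + 1.42*n + 1.26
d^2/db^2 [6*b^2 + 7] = 12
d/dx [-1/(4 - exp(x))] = -exp(x)/(exp(x) - 4)^2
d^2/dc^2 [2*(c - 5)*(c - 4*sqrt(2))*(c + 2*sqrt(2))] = 12*c - 20 - 8*sqrt(2)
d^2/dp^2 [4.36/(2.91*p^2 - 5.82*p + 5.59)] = (-73.841832*p^2 + 147.683664*p + 295.367328*(p - 1)^2 - 141.847368)/(2.91*p^2 - 5.82*p + 5.59)^3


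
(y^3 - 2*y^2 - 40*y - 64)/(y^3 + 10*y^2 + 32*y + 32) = (y - 8)/(y + 4)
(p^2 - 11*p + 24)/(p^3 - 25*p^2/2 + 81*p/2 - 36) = 2/(2*p - 3)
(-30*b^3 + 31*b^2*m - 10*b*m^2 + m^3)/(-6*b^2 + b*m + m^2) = (15*b^2 - 8*b*m + m^2)/(3*b + m)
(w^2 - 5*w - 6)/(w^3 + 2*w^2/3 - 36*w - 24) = 3*(w + 1)/(3*w^2 + 20*w + 12)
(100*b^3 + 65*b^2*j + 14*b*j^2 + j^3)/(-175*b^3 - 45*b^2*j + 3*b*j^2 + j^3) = (-4*b - j)/(7*b - j)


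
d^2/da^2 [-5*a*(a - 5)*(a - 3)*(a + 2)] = -60*a^2 + 180*a + 10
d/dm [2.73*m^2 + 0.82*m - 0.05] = 5.46*m + 0.82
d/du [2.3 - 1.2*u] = -1.20000000000000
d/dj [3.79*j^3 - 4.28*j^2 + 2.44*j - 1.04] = 11.37*j^2 - 8.56*j + 2.44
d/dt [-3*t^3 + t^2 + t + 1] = -9*t^2 + 2*t + 1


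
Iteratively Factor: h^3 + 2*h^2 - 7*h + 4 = (h - 1)*(h^2 + 3*h - 4) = (h - 1)*(h + 4)*(h - 1)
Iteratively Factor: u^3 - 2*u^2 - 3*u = (u + 1)*(u^2 - 3*u) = u*(u + 1)*(u - 3)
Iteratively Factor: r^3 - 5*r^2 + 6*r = (r)*(r^2 - 5*r + 6) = r*(r - 2)*(r - 3)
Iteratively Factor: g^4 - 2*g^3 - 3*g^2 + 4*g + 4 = (g + 1)*(g^3 - 3*g^2 + 4) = (g + 1)^2*(g^2 - 4*g + 4) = (g - 2)*(g + 1)^2*(g - 2)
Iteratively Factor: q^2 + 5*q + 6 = (q + 2)*(q + 3)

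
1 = 1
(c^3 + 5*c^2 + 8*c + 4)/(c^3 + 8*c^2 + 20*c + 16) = (c + 1)/(c + 4)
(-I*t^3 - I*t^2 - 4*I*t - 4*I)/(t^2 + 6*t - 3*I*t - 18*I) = I*(-t^3 - t^2 - 4*t - 4)/(t^2 + 3*t*(2 - I) - 18*I)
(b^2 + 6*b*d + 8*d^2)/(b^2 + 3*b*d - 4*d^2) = (b + 2*d)/(b - d)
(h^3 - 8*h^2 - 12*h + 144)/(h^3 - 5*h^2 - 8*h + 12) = (h^2 - 2*h - 24)/(h^2 + h - 2)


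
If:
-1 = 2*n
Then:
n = -1/2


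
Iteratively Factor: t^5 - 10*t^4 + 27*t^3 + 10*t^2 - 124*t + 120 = (t + 2)*(t^4 - 12*t^3 + 51*t^2 - 92*t + 60) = (t - 2)*(t + 2)*(t^3 - 10*t^2 + 31*t - 30) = (t - 5)*(t - 2)*(t + 2)*(t^2 - 5*t + 6) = (t - 5)*(t - 3)*(t - 2)*(t + 2)*(t - 2)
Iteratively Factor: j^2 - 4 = (j - 2)*(j + 2)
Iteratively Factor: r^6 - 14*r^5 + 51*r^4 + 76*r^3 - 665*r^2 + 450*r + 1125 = (r - 5)*(r^5 - 9*r^4 + 6*r^3 + 106*r^2 - 135*r - 225) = (r - 5)^2*(r^4 - 4*r^3 - 14*r^2 + 36*r + 45) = (r - 5)^2*(r - 3)*(r^3 - r^2 - 17*r - 15) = (r - 5)^2*(r - 3)*(r + 3)*(r^2 - 4*r - 5) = (r - 5)^2*(r - 3)*(r + 1)*(r + 3)*(r - 5)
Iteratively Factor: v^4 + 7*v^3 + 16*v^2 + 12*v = (v + 3)*(v^3 + 4*v^2 + 4*v) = (v + 2)*(v + 3)*(v^2 + 2*v) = v*(v + 2)*(v + 3)*(v + 2)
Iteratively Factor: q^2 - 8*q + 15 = (q - 3)*(q - 5)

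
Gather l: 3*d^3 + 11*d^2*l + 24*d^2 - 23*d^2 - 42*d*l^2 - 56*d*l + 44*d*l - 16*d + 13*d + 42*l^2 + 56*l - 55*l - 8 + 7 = 3*d^3 + d^2 - 3*d + l^2*(42 - 42*d) + l*(11*d^2 - 12*d + 1) - 1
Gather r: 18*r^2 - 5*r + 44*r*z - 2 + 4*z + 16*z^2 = 18*r^2 + r*(44*z - 5) + 16*z^2 + 4*z - 2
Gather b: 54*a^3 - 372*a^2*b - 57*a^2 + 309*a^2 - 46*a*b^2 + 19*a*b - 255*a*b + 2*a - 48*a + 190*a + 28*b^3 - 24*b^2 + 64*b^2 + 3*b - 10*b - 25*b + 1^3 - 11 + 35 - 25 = 54*a^3 + 252*a^2 + 144*a + 28*b^3 + b^2*(40 - 46*a) + b*(-372*a^2 - 236*a - 32)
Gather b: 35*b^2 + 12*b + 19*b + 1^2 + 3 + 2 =35*b^2 + 31*b + 6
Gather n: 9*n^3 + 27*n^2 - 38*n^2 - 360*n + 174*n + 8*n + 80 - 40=9*n^3 - 11*n^2 - 178*n + 40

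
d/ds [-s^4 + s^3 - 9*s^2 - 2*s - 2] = -4*s^3 + 3*s^2 - 18*s - 2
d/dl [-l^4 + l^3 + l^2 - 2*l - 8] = -4*l^3 + 3*l^2 + 2*l - 2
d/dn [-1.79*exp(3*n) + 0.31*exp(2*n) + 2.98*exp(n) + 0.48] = (-5.37*exp(2*n) + 0.62*exp(n) + 2.98)*exp(n)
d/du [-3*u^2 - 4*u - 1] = -6*u - 4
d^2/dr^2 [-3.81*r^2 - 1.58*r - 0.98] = -7.62000000000000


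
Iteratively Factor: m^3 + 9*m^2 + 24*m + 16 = (m + 4)*(m^2 + 5*m + 4) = (m + 4)^2*(m + 1)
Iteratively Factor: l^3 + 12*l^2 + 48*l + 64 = (l + 4)*(l^2 + 8*l + 16) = (l + 4)^2*(l + 4)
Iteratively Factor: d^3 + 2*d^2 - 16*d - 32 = (d + 2)*(d^2 - 16) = (d - 4)*(d + 2)*(d + 4)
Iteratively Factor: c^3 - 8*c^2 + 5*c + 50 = (c - 5)*(c^2 - 3*c - 10) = (c - 5)*(c + 2)*(c - 5)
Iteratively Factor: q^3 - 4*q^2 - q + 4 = (q - 4)*(q^2 - 1) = (q - 4)*(q - 1)*(q + 1)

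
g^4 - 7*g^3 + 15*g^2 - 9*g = g*(g - 3)^2*(g - 1)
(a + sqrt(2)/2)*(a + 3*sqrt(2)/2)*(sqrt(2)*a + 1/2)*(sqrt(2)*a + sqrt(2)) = 2*a^4 + 2*a^3 + 9*sqrt(2)*a^3/2 + 5*a^2 + 9*sqrt(2)*a^2/2 + 3*sqrt(2)*a/4 + 5*a + 3*sqrt(2)/4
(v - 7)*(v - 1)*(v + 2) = v^3 - 6*v^2 - 9*v + 14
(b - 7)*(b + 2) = b^2 - 5*b - 14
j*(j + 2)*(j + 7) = j^3 + 9*j^2 + 14*j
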